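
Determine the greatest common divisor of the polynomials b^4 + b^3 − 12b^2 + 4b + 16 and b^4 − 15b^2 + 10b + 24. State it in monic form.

b^3 + 3b^2 − 6b − 8

By polynomial division,
  b^4 + b^3 − 12b^2 + 4b + 16 = (b^4 − 15b^2 + 10b + 24) + (b^3 + 3b^2 − 6b − 8)
  b^4 − 15b^2 + 10b + 24 = (b − 3)(b^3 + 3b^2 − 6b − 8) + (0)
The last nonzero remainder b^3 + 3b^2 − 6b − 8 is already monic.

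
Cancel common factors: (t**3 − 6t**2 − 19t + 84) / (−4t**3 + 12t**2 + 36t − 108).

Euclidean algorithm in ℚ[t]:
  t**3 − 6t**2 − 19t + 84 = (−1/4)(−4t**3 + 12t**2 + 36t − 108) + (−3t**2 − 10t + 57)
  −4t**3 + 12t**2 + 36t − 108 = ((4/3)t − 76/9)(−3t**2 − 10t + 57) + (−(1120/9)t + 1120/3)
  −3t**2 − 10t + 57 = ((27/1120)t + 171/1120)(−(1120/9)t + 1120/3) + (0)
Last nonzero remainder: −(1120/9)t + 1120/3. Dividing through by −1120/9 gives the monic gcd t − 3.
Cancel t − 3 from numerator and denominator to get the reduced form.

(−t**2 + 3t + 28)/(4t**2 − 36)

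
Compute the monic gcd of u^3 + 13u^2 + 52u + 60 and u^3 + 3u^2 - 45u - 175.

By polynomial division,
  u^3 + 13u^2 + 52u + 60 = (u^3 + 3u^2 - 45u - 175) + (10u^2 + 97u + 235)
  u^3 + 3u^2 - 45u - 175 = ((1/10)u - 67/100)(10u^2 + 97u + 235) + (-(351/100)u - 351/20)
  10u^2 + 97u + 235 = (-(1000/351)u - 4700/351)(-(351/100)u - 351/20) + (0)
Last nonzero remainder: -(351/100)u - 351/20. Dividing through by -351/100 gives the monic gcd u + 5.

u + 5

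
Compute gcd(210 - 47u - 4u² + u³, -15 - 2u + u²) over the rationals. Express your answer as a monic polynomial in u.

-5 + u

Euclidean algorithm in ℚ[u]:
  u³ - 4u² - 47u + 210 = (u - 2)(u² - 2u - 15) + (-36u + 180)
  u² - 2u - 15 = (-(1/36)u - 1/12)(-36u + 180) + (0)
Last nonzero remainder: -36u + 180. Dividing through by -36 gives the monic gcd u - 5.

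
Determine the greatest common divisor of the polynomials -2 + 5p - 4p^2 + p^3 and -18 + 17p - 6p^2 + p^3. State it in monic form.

-2 + p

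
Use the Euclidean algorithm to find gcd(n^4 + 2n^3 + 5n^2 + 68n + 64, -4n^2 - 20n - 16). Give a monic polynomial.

By polynomial division,
  n^4 + 2n^3 + 5n^2 + 68n + 64 = (-(1/4)n^2 + (3/4)n - 4)(-4n^2 - 20n - 16) + (0)
Last nonzero remainder: -4n^2 - 20n - 16. Dividing through by -4 gives the monic gcd n^2 + 5n + 4.

n^2 + 5n + 4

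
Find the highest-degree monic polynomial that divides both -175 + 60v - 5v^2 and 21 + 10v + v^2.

Repeated division with remainder:
  -5v^2 + 60v - 175 = (-5)(v^2 + 10v + 21) + (110v - 70)
  v^2 + 10v + 21 = ((1/110)v + 117/1210)(110v - 70) + (3360/121)
  110v - 70 = ((1331/336)v - 121/48)(3360/121) + (0)
The last nonzero remainder is the constant 3360/121, so the polynomials are coprime and gcd = 1.

1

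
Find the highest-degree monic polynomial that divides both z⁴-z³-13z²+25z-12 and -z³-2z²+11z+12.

Apply the Euclidean algorithm:
  z⁴-z³-13z²+25z-12 = (-z+3)(-z³-2z²+11z+12) + (4z²+4z-48)
  -z³-2z²+11z+12 = (-(1/4)z-1/4)(4z²+4z-48) + (0)
Last nonzero remainder: 4z²+4z-48. Dividing through by 4 gives the monic gcd z²+z-12.

z²+z-12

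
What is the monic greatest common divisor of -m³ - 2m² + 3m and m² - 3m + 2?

m - 1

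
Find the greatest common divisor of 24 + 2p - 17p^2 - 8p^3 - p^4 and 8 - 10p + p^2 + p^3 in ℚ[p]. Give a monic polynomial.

Apply the Euclidean algorithm:
  -p^4 - 8p^3 - 17p^2 + 2p + 24 = (-p - 7)(p^3 + p^2 - 10p + 8) + (-20p^2 - 60p + 80)
  p^3 + p^2 - 10p + 8 = (-(1/20)p + 1/10)(-20p^2 - 60p + 80) + (0)
Last nonzero remainder: -20p^2 - 60p + 80. Dividing through by -20 gives the monic gcd p^2 + 3p - 4.

-4 + 3p + p^2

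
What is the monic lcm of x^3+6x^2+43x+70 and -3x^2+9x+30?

By polynomial division,
  x^3+6x^2+43x+70 = (-(1/3)x-3)(-3x^2+9x+30) + (80x+160)
  -3x^2+9x+30 = (-(3/80)x+3/16)(80x+160) + (0)
Last nonzero remainder: 80x+160. Dividing through by 80 gives the monic gcd x+2.
Then lcm(f, g) = f·g / gcd(f, g); expanding and making the result monic gives the answer.

x^4+x^3+13x^2-145x-350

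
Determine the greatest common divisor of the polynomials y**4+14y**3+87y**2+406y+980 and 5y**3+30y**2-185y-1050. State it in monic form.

y**2+12y+35

Repeated division with remainder:
  y**4+14y**3+87y**2+406y+980 = ((1/5)y+8/5)(5y**3+30y**2-185y-1050) + (76y**2+912y+2660)
  5y**3+30y**2-185y-1050 = ((5/76)y-15/38)(76y**2+912y+2660) + (0)
Last nonzero remainder: 76y**2+912y+2660. Dividing through by 76 gives the monic gcd y**2+12y+35.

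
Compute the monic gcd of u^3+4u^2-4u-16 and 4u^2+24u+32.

u^2+6u+8

Euclidean algorithm in ℚ[u]:
  u^3+4u^2-4u-16 = ((1/4)u-1/2)(4u^2+24u+32) + (0)
Last nonzero remainder: 4u^2+24u+32. Dividing through by 4 gives the monic gcd u^2+6u+8.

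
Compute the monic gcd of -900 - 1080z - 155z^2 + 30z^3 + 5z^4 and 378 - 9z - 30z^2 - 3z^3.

By polynomial division,
  5z^4 + 30z^3 - 155z^2 - 1080z - 900 = (-(5/3)z + 20/3)(-3z^3 - 30z^2 - 9z + 378) + (30z^2 - 390z - 3420)
  -3z^3 - 30z^2 - 9z + 378 = (-(1/10)z - 23/10)(30z^2 - 390z - 3420) + (-1248z - 7488)
  30z^2 - 390z - 3420 = (-(5/208)z + 95/208)(-1248z - 7488) + (0)
Last nonzero remainder: -1248z - 7488. Dividing through by -1248 gives the monic gcd z + 6.

6 + z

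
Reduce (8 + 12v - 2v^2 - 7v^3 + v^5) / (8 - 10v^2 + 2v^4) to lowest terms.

(-2 - v + v^2)/(-2 + 2v)

By polynomial division,
  v^5 - 7v^3 - 2v^2 + 12v + 8 = ((1/2)v)(2v^4 - 10v^2 + 8) + (-2v^3 - 2v^2 + 8v + 8)
  2v^4 - 10v^2 + 8 = (-v + 1)(-2v^3 - 2v^2 + 8v + 8) + (0)
Last nonzero remainder: -2v^3 - 2v^2 + 8v + 8. Dividing through by -2 gives the monic gcd v^3 + v^2 - 4v - 4.
Cancel v^3 + v^2 - 4v - 4 from numerator and denominator to get the reduced form.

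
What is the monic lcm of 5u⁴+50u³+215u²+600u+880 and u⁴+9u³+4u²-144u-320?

u⁶+11u⁵+33u⁴-37u³-564u²-2224u-3520

By polynomial division,
  5u⁴+50u³+215u²+600u+880 = (5)(u⁴+9u³+4u²-144u-320) + (5u³+195u²+1320u+2480)
  u⁴+9u³+4u²-144u-320 = ((1/5)u-6)(5u³+195u²+1320u+2480) + (910u²+7280u+14560)
  5u³+195u²+1320u+2480 = ((1/182)u+31/182)(910u²+7280u+14560) + (0)
Last nonzero remainder: 910u²+7280u+14560. Dividing through by 910 gives the monic gcd u²+8u+16.
Then lcm(f, g) = f·g / gcd(f, g); expanding and making the result monic gives the answer.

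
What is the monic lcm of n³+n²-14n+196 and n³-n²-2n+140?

n⁴+6n³-9n²+126n+980

By polynomial division,
  n³+n²-14n+196 = (n³-n²-2n+140) + (2n²-12n+56)
  n³-n²-2n+140 = ((1/2)n+5/2)(2n²-12n+56) + (0)
Last nonzero remainder: 2n²-12n+56. Dividing through by 2 gives the monic gcd n²-6n+28.
Then lcm(f, g) = f·g / gcd(f, g); expanding and making the result monic gives the answer.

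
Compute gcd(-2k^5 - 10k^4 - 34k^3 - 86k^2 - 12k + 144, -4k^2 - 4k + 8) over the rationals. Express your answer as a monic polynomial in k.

By polynomial division,
  -2k^5 - 10k^4 - 34k^3 - 86k^2 - 12k + 144 = ((1/2)k^3 + 2k^2 + (15/2)k + 18)(-4k^2 - 4k + 8) + (0)
Last nonzero remainder: -4k^2 - 4k + 8. Dividing through by -4 gives the monic gcd k^2 + k - 2.

k^2 + k - 2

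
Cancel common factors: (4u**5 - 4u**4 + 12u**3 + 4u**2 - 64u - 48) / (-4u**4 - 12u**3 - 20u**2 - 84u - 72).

(-u**2 + u + 2)/(u + 3)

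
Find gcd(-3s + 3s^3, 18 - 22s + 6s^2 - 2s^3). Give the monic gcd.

-1 + s

Repeated division with remainder:
  3s^3 - 3s = (-3/2)(-2s^3 + 6s^2 - 22s + 18) + (9s^2 - 36s + 27)
  -2s^3 + 6s^2 - 22s + 18 = (-(2/9)s - 2/9)(9s^2 - 36s + 27) + (-24s + 24)
  9s^2 - 36s + 27 = (-(3/8)s + 9/8)(-24s + 24) + (0)
Last nonzero remainder: -24s + 24. Dividing through by -24 gives the monic gcd s - 1.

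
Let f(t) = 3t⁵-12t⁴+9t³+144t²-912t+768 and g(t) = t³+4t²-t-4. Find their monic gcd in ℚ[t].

t²+3t-4

By polynomial division,
  3t⁵-12t⁴+9t³+144t²-912t+768 = (3t²-24t+108)(t³+4t²-t-4) + (-300t²-900t+1200)
  t³+4t²-t-4 = (-(1/300)t-1/300)(-300t²-900t+1200) + (0)
Last nonzero remainder: -300t²-900t+1200. Dividing through by -300 gives the monic gcd t²+3t-4.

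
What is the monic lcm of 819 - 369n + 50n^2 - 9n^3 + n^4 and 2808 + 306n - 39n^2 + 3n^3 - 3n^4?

By polynomial division,
  n^4 - 9n^3 + 50n^2 - 369n + 819 = (-1/3)(-3n^4 + 3n^3 - 39n^2 + 306n + 2808) + (-8n^3 + 37n^2 - 267n + 1755)
  -3n^4 + 3n^3 - 39n^2 + 306n + 2808 = ((3/8)n + 87/64)(-8n^3 + 37n^2 - 267n + 1755) + ((693/64)n^2 + (693/64)n + 27027/64)
  -8n^3 + 37n^2 - 267n + 1755 = (-(512/693)n + 320/77)((693/64)n^2 + (693/64)n + 27027/64) + (0)
Last nonzero remainder: (693/64)n^2 + (693/64)n + 27027/64. Dividing through by 693/64 gives the monic gcd n^2 + n + 39.
Then lcm(f, g) = f·g / gcd(f, g); expanding and making the result monic gives the answer.

-19656 + 7218n + 357n^2 - 253n^3 + 44n^4 - 11n^5 + n^6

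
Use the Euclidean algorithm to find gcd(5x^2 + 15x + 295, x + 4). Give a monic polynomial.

Euclidean algorithm in ℚ[x]:
  5x^2 + 15x + 295 = (5x - 5)(x + 4) + (315)
  x + 4 = ((1/315)x + 4/315)(315) + (0)
The last nonzero remainder is the constant 315, so the polynomials are coprime and gcd = 1.

1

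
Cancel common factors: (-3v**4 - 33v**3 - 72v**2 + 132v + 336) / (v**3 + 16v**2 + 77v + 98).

Euclidean algorithm in ℚ[v]:
  -3v**4 - 33v**3 - 72v**2 + 132v + 336 = (-3v + 15)(v**3 + 16v**2 + 77v + 98) + (-81v**2 - 729v - 1134)
  v**3 + 16v**2 + 77v + 98 = (-(1/81)v - 7/81)(-81v**2 - 729v - 1134) + (0)
Last nonzero remainder: -81v**2 - 729v - 1134. Dividing through by -81 gives the monic gcd v**2 + 9v + 14.
Cancel v**2 + 9v + 14 from numerator and denominator to get the reduced form.

(-3v**2 - 6v + 24)/(v + 7)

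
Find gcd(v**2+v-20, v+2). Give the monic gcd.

1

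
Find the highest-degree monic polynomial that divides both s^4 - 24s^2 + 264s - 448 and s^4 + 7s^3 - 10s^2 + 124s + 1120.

s^3 + 2s^2 - 20s + 224

Repeated division with remainder:
  s^4 - 24s^2 + 264s - 448 = (s^4 + 7s^3 - 10s^2 + 124s + 1120) + (-7s^3 - 14s^2 + 140s - 1568)
  s^4 + 7s^3 - 10s^2 + 124s + 1120 = (-(1/7)s - 5/7)(-7s^3 - 14s^2 + 140s - 1568) + (0)
Last nonzero remainder: -7s^3 - 14s^2 + 140s - 1568. Dividing through by -7 gives the monic gcd s^3 + 2s^2 - 20s + 224.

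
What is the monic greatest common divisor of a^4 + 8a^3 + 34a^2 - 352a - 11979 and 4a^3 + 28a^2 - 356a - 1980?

a^2 + 2a - 99

Apply the Euclidean algorithm:
  a^4 + 8a^3 + 34a^2 - 352a - 11979 = ((1/4)a + 1/4)(4a^3 + 28a^2 - 356a - 1980) + (116a^2 + 232a - 11484)
  4a^3 + 28a^2 - 356a - 1980 = ((1/29)a + 5/29)(116a^2 + 232a - 11484) + (0)
Last nonzero remainder: 116a^2 + 232a - 11484. Dividing through by 116 gives the monic gcd a^2 + 2a - 99.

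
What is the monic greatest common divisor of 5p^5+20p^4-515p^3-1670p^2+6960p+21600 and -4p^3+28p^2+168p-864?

Repeated division with remainder:
  5p^5+20p^4-515p^3-1670p^2+6960p+21600 = (-(5/4)p^2-(55/4)p-20)(-4p^3+28p^2+168p-864) + (120p^2-1560p+4320)
  -4p^3+28p^2+168p-864 = (-(1/30)p-1/5)(120p^2-1560p+4320) + (0)
Last nonzero remainder: 120p^2-1560p+4320. Dividing through by 120 gives the monic gcd p^2-13p+36.

p^2-13p+36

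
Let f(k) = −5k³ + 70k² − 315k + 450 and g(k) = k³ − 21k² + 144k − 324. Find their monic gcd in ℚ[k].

k − 6

Repeated division with remainder:
  −5k³ + 70k² − 315k + 450 = (−5)(k³ − 21k² + 144k − 324) + (−35k² + 405k − 1170)
  k³ − 21k² + 144k − 324 = (−(1/35)k + 66/245)(−35k² + 405k − 1170) + ((72/49)k − 432/49)
  −35k² + 405k − 1170 = (−(1715/72)k + 3185/24)((72/49)k − 432/49) + (0)
Last nonzero remainder: (72/49)k − 432/49. Dividing through by 72/49 gives the monic gcd k − 6.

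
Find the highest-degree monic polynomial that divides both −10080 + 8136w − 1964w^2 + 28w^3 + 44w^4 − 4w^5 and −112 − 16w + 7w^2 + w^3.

−28 + 3w + w^2

Euclidean algorithm in ℚ[w]:
  −4w^5 + 44w^4 + 28w^3 − 1964w^2 + 8136w − 10080 = (−4w^2 + 72w − 540)(w^3 + 7w^2 − 16w − 112) + (2520w^2 + 7560w − 70560)
  w^3 + 7w^2 − 16w − 112 = ((1/2520)w + 1/630)(2520w^2 + 7560w − 70560) + (0)
Last nonzero remainder: 2520w^2 + 7560w − 70560. Dividing through by 2520 gives the monic gcd w^2 + 3w − 28.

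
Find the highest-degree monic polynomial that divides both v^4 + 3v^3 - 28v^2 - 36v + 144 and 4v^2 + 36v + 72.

v^2 + 9v + 18

Euclidean algorithm in ℚ[v]:
  v^4 + 3v^3 - 28v^2 - 36v + 144 = ((1/4)v^2 - (3/2)v + 2)(4v^2 + 36v + 72) + (0)
Last nonzero remainder: 4v^2 + 36v + 72. Dividing through by 4 gives the monic gcd v^2 + 9v + 18.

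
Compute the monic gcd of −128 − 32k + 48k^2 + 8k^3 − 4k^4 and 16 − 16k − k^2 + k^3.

Repeated division with remainder:
  −4k^4 + 8k^3 + 48k^2 − 32k − 128 = (−4k + 4)(k^3 − k^2 − 16k + 16) + (−12k^2 + 96k − 192)
  k^3 − k^2 − 16k + 16 = (−(1/12)k − 7/12)(−12k^2 + 96k − 192) + (24k − 96)
  −12k^2 + 96k − 192 = (−(1/2)k + 2)(24k − 96) + (0)
Last nonzero remainder: 24k − 96. Dividing through by 24 gives the monic gcd k − 4.

−4 + k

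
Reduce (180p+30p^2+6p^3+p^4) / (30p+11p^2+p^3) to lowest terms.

(30+p^2)/(5+p)

Repeated division with remainder:
  p^4+6p^3+30p^2+180p = (p-5)(p^3+11p^2+30p) + (55p^2+330p)
  p^3+11p^2+30p = ((1/55)p+1/11)(55p^2+330p) + (0)
Last nonzero remainder: 55p^2+330p. Dividing through by 55 gives the monic gcd p^2+6p.
Cancel p^2+6p from numerator and denominator to get the reduced form.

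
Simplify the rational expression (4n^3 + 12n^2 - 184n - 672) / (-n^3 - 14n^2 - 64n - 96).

(-4n + 28)/(n + 4)

Apply the Euclidean algorithm:
  4n^3 + 12n^2 - 184n - 672 = (-4)(-n^3 - 14n^2 - 64n - 96) + (-44n^2 - 440n - 1056)
  -n^3 - 14n^2 - 64n - 96 = ((1/44)n + 1/11)(-44n^2 - 440n - 1056) + (0)
Last nonzero remainder: -44n^2 - 440n - 1056. Dividing through by -44 gives the monic gcd n^2 + 10n + 24.
Cancel n^2 + 10n + 24 from numerator and denominator to get the reduced form.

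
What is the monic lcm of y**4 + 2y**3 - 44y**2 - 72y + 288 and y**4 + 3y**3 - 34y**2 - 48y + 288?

Apply the Euclidean algorithm:
  y**4 + 2y**3 - 44y**2 - 72y + 288 = (y**4 + 3y**3 - 34y**2 - 48y + 288) + (-y**3 - 10y**2 - 24y)
  y**4 + 3y**3 - 34y**2 - 48y + 288 = (-y + 7)(-y**3 - 10y**2 - 24y) + (12y**2 + 120y + 288)
  -y**3 - 10y**2 - 24y = (-(1/12)y)(12y**2 + 120y + 288) + (0)
Last nonzero remainder: 12y**2 + 120y + 288. Dividing through by 12 gives the monic gcd y**2 + 10y + 24.
Then lcm(f, g) = f·g / gcd(f, g); expanding and making the result monic gives the answer.

y**6 - 5y**5 - 46y**4 + 260y**3 + 264y**2 - 2880y + 3456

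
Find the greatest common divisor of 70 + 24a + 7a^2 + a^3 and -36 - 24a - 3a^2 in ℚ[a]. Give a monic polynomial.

1

Repeated division with remainder:
  a^3 + 7a^2 + 24a + 70 = (-(1/3)a + 1/3)(-3a^2 - 24a - 36) + (20a + 82)
  -3a^2 - 24a - 36 = (-(3/20)a - 117/200)(20a + 82) + (1197/100)
  20a + 82 = ((2000/1197)a + 8200/1197)(1197/100) + (0)
The last nonzero remainder is the constant 1197/100, so the polynomials are coprime and gcd = 1.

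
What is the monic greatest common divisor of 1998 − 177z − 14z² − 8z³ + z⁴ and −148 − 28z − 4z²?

Repeated division with remainder:
  z⁴ − 8z³ − 14z² − 177z + 1998 = (−(1/4)z² + (15/4)z − 27/2)(−4z² − 28z − 148) + (0)
Last nonzero remainder: −4z² − 28z − 148. Dividing through by −4 gives the monic gcd z² + 7z + 37.

37 + 7z + z²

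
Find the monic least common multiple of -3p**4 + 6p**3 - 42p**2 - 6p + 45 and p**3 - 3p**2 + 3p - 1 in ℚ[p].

Apply the Euclidean algorithm:
  -3p**4 + 6p**3 - 42p**2 - 6p + 45 = (-3p - 3)(p**3 - 3p**2 + 3p - 1) + (-42p**2 + 42)
  p**3 - 3p**2 + 3p - 1 = (-(1/42)p + 1/14)(-42p**2 + 42) + (4p - 4)
  -42p**2 + 42 = (-(21/2)p - 21/2)(4p - 4) + (0)
Last nonzero remainder: 4p - 4. Dividing through by 4 gives the monic gcd p - 1.
Then lcm(f, g) = f·g / gcd(f, g); expanding and making the result monic gives the answer.

p**6 - 4p**5 + 19p**4 - 28p**3 - 5p**2 + 32p - 15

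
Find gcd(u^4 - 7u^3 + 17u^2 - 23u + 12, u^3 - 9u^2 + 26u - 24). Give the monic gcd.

Apply the Euclidean algorithm:
  u^4 - 7u^3 + 17u^2 - 23u + 12 = (u + 2)(u^3 - 9u^2 + 26u - 24) + (9u^2 - 51u + 60)
  u^3 - 9u^2 + 26u - 24 = ((1/9)u - 10/27)(9u^2 - 51u + 60) + ((4/9)u - 16/9)
  9u^2 - 51u + 60 = ((81/4)u - 135/4)((4/9)u - 16/9) + (0)
Last nonzero remainder: (4/9)u - 16/9. Dividing through by 4/9 gives the monic gcd u - 4.

u - 4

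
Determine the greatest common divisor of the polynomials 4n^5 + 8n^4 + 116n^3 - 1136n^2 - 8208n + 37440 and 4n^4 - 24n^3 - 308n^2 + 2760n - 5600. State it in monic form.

n^2 - 9n + 20

Euclidean algorithm in ℚ[n]:
  4n^5 + 8n^4 + 116n^3 - 1136n^2 - 8208n + 37440 = (n + 8)(4n^4 - 24n^3 - 308n^2 + 2760n - 5600) + (616n^3 - 1432n^2 - 24688n + 82240)
  4n^4 - 24n^3 - 308n^2 + 2760n - 5600 = ((1/154)n - 283/11858)(616n^3 - 1432n^2 - 24688n + 82240) + (-(1078272/5929)n^2 + (9704448/5929)n - 21565440/5929)
  616n^3 - 1432n^2 - 24688n + 82240 = (-(456533/134784)n - 1523753/67392)(-(1078272/5929)n^2 + (9704448/5929)n - 21565440/5929) + (0)
Last nonzero remainder: -(1078272/5929)n^2 + (9704448/5929)n - 21565440/5929. Dividing through by -1078272/5929 gives the monic gcd n^2 - 9n + 20.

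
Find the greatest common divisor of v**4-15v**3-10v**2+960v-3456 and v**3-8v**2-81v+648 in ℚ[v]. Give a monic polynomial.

v**2-17v+72

Repeated division with remainder:
  v**4-15v**3-10v**2+960v-3456 = (v-7)(v**3-8v**2-81v+648) + (15v**2-255v+1080)
  v**3-8v**2-81v+648 = ((1/15)v+3/5)(15v**2-255v+1080) + (0)
Last nonzero remainder: 15v**2-255v+1080. Dividing through by 15 gives the monic gcd v**2-17v+72.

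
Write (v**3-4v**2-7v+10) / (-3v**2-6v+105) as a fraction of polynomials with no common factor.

(-v**2-v+2)/(3v+21)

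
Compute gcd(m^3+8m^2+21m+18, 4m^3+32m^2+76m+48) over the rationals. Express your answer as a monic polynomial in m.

By polynomial division,
  m^3+8m^2+21m+18 = (1/4)(4m^3+32m^2+76m+48) + (2m+6)
  4m^3+32m^2+76m+48 = (2m^2+10m+8)(2m+6) + (0)
Last nonzero remainder: 2m+6. Dividing through by 2 gives the monic gcd m+3.

m+3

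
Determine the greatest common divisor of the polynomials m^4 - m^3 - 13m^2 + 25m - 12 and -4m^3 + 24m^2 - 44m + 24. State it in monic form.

m^2 - 4m + 3

Apply the Euclidean algorithm:
  m^4 - m^3 - 13m^2 + 25m - 12 = (-(1/4)m - 5/4)(-4m^3 + 24m^2 - 44m + 24) + (6m^2 - 24m + 18)
  -4m^3 + 24m^2 - 44m + 24 = (-(2/3)m + 4/3)(6m^2 - 24m + 18) + (0)
Last nonzero remainder: 6m^2 - 24m + 18. Dividing through by 6 gives the monic gcd m^2 - 4m + 3.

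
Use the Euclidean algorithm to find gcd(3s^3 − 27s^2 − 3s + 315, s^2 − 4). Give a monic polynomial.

1

By polynomial division,
  3s^3 − 27s^2 − 3s + 315 = (3s − 27)(s^2 − 4) + (9s + 207)
  s^2 − 4 = ((1/9)s − 23/9)(9s + 207) + (525)
  9s + 207 = ((3/175)s + 69/175)(525) + (0)
The last nonzero remainder is the constant 525, so the polynomials are coprime and gcd = 1.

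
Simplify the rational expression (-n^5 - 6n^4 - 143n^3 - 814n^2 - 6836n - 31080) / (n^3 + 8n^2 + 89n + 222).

(-n^3 - n^2 - 64n - 420)/(n + 3)

Euclidean algorithm in ℚ[n]:
  -n^5 - 6n^4 - 143n^3 - 814n^2 - 6836n - 31080 = (-n^2 + 2n - 70)(n^3 + 8n^2 + 89n + 222) + (-210n^2 - 1050n - 15540)
  n^3 + 8n^2 + 89n + 222 = (-(1/210)n - 1/70)(-210n^2 - 1050n - 15540) + (0)
Last nonzero remainder: -210n^2 - 1050n - 15540. Dividing through by -210 gives the monic gcd n^2 + 5n + 74.
Cancel n^2 + 5n + 74 from numerator and denominator to get the reduced form.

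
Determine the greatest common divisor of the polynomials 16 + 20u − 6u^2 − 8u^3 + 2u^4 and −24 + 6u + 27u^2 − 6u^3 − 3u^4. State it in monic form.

−2 − u + u^2

Apply the Euclidean algorithm:
  2u^4 − 8u^3 − 6u^2 + 20u + 16 = (−2/3)(−3u^4 − 6u^3 + 27u^2 + 6u − 24) + (−12u^3 + 12u^2 + 24u)
  −3u^4 − 6u^3 + 27u^2 + 6u − 24 = ((1/4)u + 3/4)(−12u^3 + 12u^2 + 24u) + (12u^2 − 12u − 24)
  −12u^3 + 12u^2 + 24u = (−u)(12u^2 − 12u − 24) + (0)
Last nonzero remainder: 12u^2 − 12u − 24. Dividing through by 12 gives the monic gcd u^2 − u − 2.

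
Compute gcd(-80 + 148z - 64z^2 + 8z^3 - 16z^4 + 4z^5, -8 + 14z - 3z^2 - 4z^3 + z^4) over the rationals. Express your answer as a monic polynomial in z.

-4 + 9z - 6z^2 + z^3

Apply the Euclidean algorithm:
  4z^5 - 16z^4 + 8z^3 - 64z^2 + 148z - 80 = (4z)(z^4 - 4z^3 - 3z^2 + 14z - 8) + (20z^3 - 120z^2 + 180z - 80)
  z^4 - 4z^3 - 3z^2 + 14z - 8 = ((1/20)z + 1/10)(20z^3 - 120z^2 + 180z - 80) + (0)
Last nonzero remainder: 20z^3 - 120z^2 + 180z - 80. Dividing through by 20 gives the monic gcd z^3 - 6z^2 + 9z - 4.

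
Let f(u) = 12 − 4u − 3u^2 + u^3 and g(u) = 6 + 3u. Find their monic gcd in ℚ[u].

Euclidean algorithm in ℚ[u]:
  u^3 − 3u^2 − 4u + 12 = ((1/3)u^2 − (5/3)u + 2)(3u + 6) + (0)
Last nonzero remainder: 3u + 6. Dividing through by 3 gives the monic gcd u + 2.

2 + u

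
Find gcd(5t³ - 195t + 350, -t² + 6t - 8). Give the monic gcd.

t - 2

Repeated division with remainder:
  5t³ - 195t + 350 = (-5t - 30)(-t² + 6t - 8) + (-55t + 110)
  -t² + 6t - 8 = ((1/55)t - 4/55)(-55t + 110) + (0)
Last nonzero remainder: -55t + 110. Dividing through by -55 gives the monic gcd t - 2.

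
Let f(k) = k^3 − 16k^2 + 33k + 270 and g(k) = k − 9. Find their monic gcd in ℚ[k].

k − 9

By polynomial division,
  k^3 − 16k^2 + 33k + 270 = (k^2 − 7k − 30)(k − 9) + (0)
The last nonzero remainder k − 9 is already monic.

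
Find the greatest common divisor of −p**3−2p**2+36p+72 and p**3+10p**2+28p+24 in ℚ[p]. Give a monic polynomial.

p**2+8p+12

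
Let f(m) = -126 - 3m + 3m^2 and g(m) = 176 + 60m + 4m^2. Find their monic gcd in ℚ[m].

1

Repeated division with remainder:
  3m^2 - 3m - 126 = (3/4)(4m^2 + 60m + 176) + (-48m - 258)
  4m^2 + 60m + 176 = (-(1/12)m - 77/96)(-48m - 258) + (-495/16)
  -48m - 258 = ((256/165)m + 1376/165)(-495/16) + (0)
The last nonzero remainder is the constant -495/16, so the polynomials are coprime and gcd = 1.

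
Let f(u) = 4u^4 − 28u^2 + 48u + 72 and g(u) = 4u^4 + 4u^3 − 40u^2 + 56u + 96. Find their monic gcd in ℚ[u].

Euclidean algorithm in ℚ[u]:
  4u^4 − 28u^2 + 48u + 72 = (4u^4 + 4u^3 − 40u^2 + 56u + 96) + (−4u^3 + 12u^2 − 8u − 24)
  4u^4 + 4u^3 − 40u^2 + 56u + 96 = (−u − 4)(−4u^3 + 12u^2 − 8u − 24) + (0)
Last nonzero remainder: −4u^3 + 12u^2 − 8u − 24. Dividing through by −4 gives the monic gcd u^3 − 3u^2 + 2u + 6.

u^3 − 3u^2 + 2u + 6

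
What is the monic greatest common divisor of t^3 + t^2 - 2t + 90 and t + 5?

t + 5

Repeated division with remainder:
  t^3 + t^2 - 2t + 90 = (t^2 - 4t + 18)(t + 5) + (0)
The last nonzero remainder t + 5 is already monic.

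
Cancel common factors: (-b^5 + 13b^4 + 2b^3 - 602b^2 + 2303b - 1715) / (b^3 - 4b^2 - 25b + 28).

Repeated division with remainder:
  -b^5 + 13b^4 + 2b^3 - 602b^2 + 2303b - 1715 = (-b^2 + 9b + 13)(b^3 - 4b^2 - 25b + 28) + (-297b^2 + 2376b - 2079)
  b^3 - 4b^2 - 25b + 28 = (-(1/297)b - 4/297)(-297b^2 + 2376b - 2079) + (0)
Last nonzero remainder: -297b^2 + 2376b - 2079. Dividing through by -297 gives the monic gcd b^2 - 8b + 7.
Cancel b^2 - 8b + 7 from numerator and denominator to get the reduced form.

(-b^3 + 5b^2 + 49b - 245)/(b + 4)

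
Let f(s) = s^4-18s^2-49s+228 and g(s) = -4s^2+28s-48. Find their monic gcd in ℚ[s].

Euclidean algorithm in ℚ[s]:
  s^4-18s^2-49s+228 = (-(1/4)s^2-(7/4)s-19/4)(-4s^2+28s-48) + (0)
Last nonzero remainder: -4s^2+28s-48. Dividing through by -4 gives the monic gcd s^2-7s+12.

s^2-7s+12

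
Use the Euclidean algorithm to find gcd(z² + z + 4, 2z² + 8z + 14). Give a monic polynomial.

1

Euclidean algorithm in ℚ[z]:
  z² + z + 4 = (1/2)(2z² + 8z + 14) + (-3z - 3)
  2z² + 8z + 14 = (-(2/3)z - 2)(-3z - 3) + (8)
  -3z - 3 = (-(3/8)z - 3/8)(8) + (0)
The last nonzero remainder is the constant 8, so the polynomials are coprime and gcd = 1.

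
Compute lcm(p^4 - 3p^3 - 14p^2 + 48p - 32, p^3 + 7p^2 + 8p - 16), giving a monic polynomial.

Apply the Euclidean algorithm:
  p^4 - 3p^3 - 14p^2 + 48p - 32 = (p - 10)(p^3 + 7p^2 + 8p - 16) + (48p^2 + 144p - 192)
  p^3 + 7p^2 + 8p - 16 = ((1/48)p + 1/12)(48p^2 + 144p - 192) + (0)
Last nonzero remainder: 48p^2 + 144p - 192. Dividing through by 48 gives the monic gcd p^2 + 3p - 4.
Then lcm(f, g) = f·g / gcd(f, g); expanding and making the result monic gives the answer.

p^5 + p^4 - 26p^3 - 8p^2 + 160p - 128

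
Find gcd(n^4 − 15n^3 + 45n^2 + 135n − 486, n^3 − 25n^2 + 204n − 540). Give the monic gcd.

Apply the Euclidean algorithm:
  n^4 − 15n^3 + 45n^2 + 135n − 486 = (n + 10)(n^3 − 25n^2 + 204n − 540) + (91n^2 − 1365n + 4914)
  n^3 − 25n^2 + 204n − 540 = ((1/91)n − 10/91)(91n^2 − 1365n + 4914) + (0)
Last nonzero remainder: 91n^2 − 1365n + 4914. Dividing through by 91 gives the monic gcd n^2 − 15n + 54.

n^2 − 15n + 54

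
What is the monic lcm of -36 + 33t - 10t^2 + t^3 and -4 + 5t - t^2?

Apply the Euclidean algorithm:
  t^3 - 10t^2 + 33t - 36 = (-t + 5)(-t^2 + 5t - 4) + (4t - 16)
  -t^2 + 5t - 4 = (-(1/4)t + 1/4)(4t - 16) + (0)
Last nonzero remainder: 4t - 16. Dividing through by 4 gives the monic gcd t - 4.
Then lcm(f, g) = f·g / gcd(f, g); expanding and making the result monic gives the answer.

36 - 69t + 43t^2 - 11t^3 + t^4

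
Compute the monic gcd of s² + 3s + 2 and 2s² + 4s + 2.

Euclidean algorithm in ℚ[s]:
  s² + 3s + 2 = (1/2)(2s² + 4s + 2) + (s + 1)
  2s² + 4s + 2 = (2s + 2)(s + 1) + (0)
The last nonzero remainder s + 1 is already monic.

s + 1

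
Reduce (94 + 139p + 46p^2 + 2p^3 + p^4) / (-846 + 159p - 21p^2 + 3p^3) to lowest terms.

(2 + 3p + p^2)/(-18 + 3p)

Repeated division with remainder:
  p^4 + 2p^3 + 46p^2 + 139p + 94 = ((1/3)p + 3)(3p^3 - 21p^2 + 159p - 846) + (56p^2 - 56p + 2632)
  3p^3 - 21p^2 + 159p - 846 = ((3/56)p - 9/28)(56p^2 - 56p + 2632) + (0)
Last nonzero remainder: 56p^2 - 56p + 2632. Dividing through by 56 gives the monic gcd p^2 - p + 47.
Cancel p^2 - p + 47 from numerator and denominator to get the reduced form.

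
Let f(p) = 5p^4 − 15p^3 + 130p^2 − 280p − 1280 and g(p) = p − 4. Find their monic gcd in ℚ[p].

p − 4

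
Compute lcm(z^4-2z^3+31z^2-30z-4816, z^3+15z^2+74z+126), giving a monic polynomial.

z^6+6z^5+33z^4+182z^3-4498z^2-39068z-86688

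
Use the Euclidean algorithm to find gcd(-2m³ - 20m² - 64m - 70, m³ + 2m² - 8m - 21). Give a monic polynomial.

m² + 5m + 7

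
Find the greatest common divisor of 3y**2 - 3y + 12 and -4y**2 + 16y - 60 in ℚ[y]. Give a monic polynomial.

Apply the Euclidean algorithm:
  3y**2 - 3y + 12 = (-3/4)(-4y**2 + 16y - 60) + (9y - 33)
  -4y**2 + 16y - 60 = (-(4/9)y + 4/27)(9y - 33) + (-496/9)
  9y - 33 = (-(81/496)y + 297/496)(-496/9) + (0)
The last nonzero remainder is the constant -496/9, so the polynomials are coprime and gcd = 1.

1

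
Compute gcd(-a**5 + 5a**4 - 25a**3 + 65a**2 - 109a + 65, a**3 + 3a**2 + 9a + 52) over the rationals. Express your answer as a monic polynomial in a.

a**2 - a + 13

By polynomial division,
  -a**5 + 5a**4 - 25a**3 + 65a**2 - 109a + 65 = (-a**2 + 8a - 40)(a**3 + 3a**2 + 9a + 52) + (165a**2 - 165a + 2145)
  a**3 + 3a**2 + 9a + 52 = ((1/165)a + 4/165)(165a**2 - 165a + 2145) + (0)
Last nonzero remainder: 165a**2 - 165a + 2145. Dividing through by 165 gives the monic gcd a**2 - a + 13.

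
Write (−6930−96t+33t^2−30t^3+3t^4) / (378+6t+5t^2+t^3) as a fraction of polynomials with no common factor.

(−165−18t+3t^2)/(9+t)

By polynomial division,
  3t^4−30t^3+33t^2−96t−6930 = (3t−45)(t^3+5t^2+6t+378) + (240t^2−960t+10080)
  t^3+5t^2+6t+378 = ((1/240)t+3/80)(240t^2−960t+10080) + (0)
Last nonzero remainder: 240t^2−960t+10080. Dividing through by 240 gives the monic gcd t^2−4t+42.
Cancel t^2−4t+42 from numerator and denominator to get the reduced form.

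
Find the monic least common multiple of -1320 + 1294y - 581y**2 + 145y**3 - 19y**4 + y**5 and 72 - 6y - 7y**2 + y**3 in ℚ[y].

Repeated division with remainder:
  y**5 - 19y**4 + 145y**3 - 581y**2 + 1294y - 1320 = (y**2 - 12y + 67)(y**3 - 7y**2 - 6y + 72) + (-256y**2 + 2560y - 6144)
  y**3 - 7y**2 - 6y + 72 = (-(1/256)y - 3/256)(-256y**2 + 2560y - 6144) + (0)
Last nonzero remainder: -256y**2 + 2560y - 6144. Dividing through by -256 gives the monic gcd y**2 - 10y + 24.
Then lcm(f, g) = f·g / gcd(f, g); expanding and making the result monic gives the answer.

-3960 + 2562y - 449y**2 - 146y**3 + 88y**4 - 16y**5 + y**6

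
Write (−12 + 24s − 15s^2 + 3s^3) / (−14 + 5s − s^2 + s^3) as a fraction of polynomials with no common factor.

(6 − 9s + 3s^2)/(7 + s + s^2)

Apply the Euclidean algorithm:
  3s^3 − 15s^2 + 24s − 12 = (3)(s^3 − s^2 + 5s − 14) + (−12s^2 + 9s + 30)
  s^3 − s^2 + 5s − 14 = (−(1/12)s + 1/48)(−12s^2 + 9s + 30) + ((117/16)s − 117/8)
  −12s^2 + 9s + 30 = (−(64/39)s − 80/39)((117/16)s − 117/8) + (0)
Last nonzero remainder: (117/16)s − 117/8. Dividing through by 117/16 gives the monic gcd s − 2.
Cancel s − 2 from numerator and denominator to get the reduced form.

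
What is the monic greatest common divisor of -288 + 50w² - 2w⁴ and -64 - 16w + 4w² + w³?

-16 + w²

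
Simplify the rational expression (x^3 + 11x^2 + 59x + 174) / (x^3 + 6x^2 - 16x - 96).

(x^2 + 5x + 29)/(x^2 - 16)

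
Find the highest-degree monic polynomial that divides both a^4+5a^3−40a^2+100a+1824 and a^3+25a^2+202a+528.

a^2+14a+48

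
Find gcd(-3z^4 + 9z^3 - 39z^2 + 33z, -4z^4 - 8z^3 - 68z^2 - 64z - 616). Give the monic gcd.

z^2 - 2z + 11

Euclidean algorithm in ℚ[z]:
  -3z^4 + 9z^3 - 39z^2 + 33z = (3/4)(-4z^4 - 8z^3 - 68z^2 - 64z - 616) + (15z^3 + 12z^2 + 81z + 462)
  -4z^4 - 8z^3 - 68z^2 - 64z - 616 = (-(4/15)z - 8/25)(15z^3 + 12z^2 + 81z + 462) + (-(1064/25)z^2 + (2128/25)z - 11704/25)
  15z^3 + 12z^2 + 81z + 462 = (-(375/1064)z - 75/76)(-(1064/25)z^2 + (2128/25)z - 11704/25) + (0)
Last nonzero remainder: -(1064/25)z^2 + (2128/25)z - 11704/25. Dividing through by -1064/25 gives the monic gcd z^2 - 2z + 11.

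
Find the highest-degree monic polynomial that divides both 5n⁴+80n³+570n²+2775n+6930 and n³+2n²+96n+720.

Repeated division with remainder:
  5n⁴+80n³+570n²+2775n+6930 = (5n+70)(n³+2n²+96n+720) + (-50n²-7545n-43470)
  n³+2n²+96n+720 = (-(1/50)n+1489/500)(-50n²-7545n-43470) + ((2169561/100)n+6508683/50)
  -50n²-7545n-43470 = (-(5000/2169561)n-241500/723187)((2169561/100)n+6508683/50) + (0)
Last nonzero remainder: (2169561/100)n+6508683/50. Dividing through by 2169561/100 gives the monic gcd n+6.

n+6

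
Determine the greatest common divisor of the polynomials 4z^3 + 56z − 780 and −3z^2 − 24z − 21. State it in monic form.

Apply the Euclidean algorithm:
  4z^3 + 56z − 780 = (−(4/3)z + 32/3)(−3z^2 − 24z − 21) + (284z − 556)
  −3z^2 − 24z − 21 = (−(3/284)z − 2121/20164)(284z − 556) + (−400680/5041)
  284z − 556 = (−(357911/100170)z + 700699/100170)(−400680/5041) + (0)
The last nonzero remainder is the constant −400680/5041, so the polynomials are coprime and gcd = 1.

1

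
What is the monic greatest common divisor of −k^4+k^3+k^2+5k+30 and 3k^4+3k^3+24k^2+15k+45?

Apply the Euclidean algorithm:
  −k^4+k^3+k^2+5k+30 = (−1/3)(3k^4+3k^3+24k^2+15k+45) + (2k^3+9k^2+10k+45)
  3k^4+3k^3+24k^2+15k+45 = ((3/2)k−21/4)(2k^3+9k^2+10k+45) + ((225/4)k^2+1125/4)
  2k^3+9k^2+10k+45 = ((8/225)k+4/25)((225/4)k^2+1125/4) + (0)
Last nonzero remainder: (225/4)k^2+1125/4. Dividing through by 225/4 gives the monic gcd k^2+5.

k^2+5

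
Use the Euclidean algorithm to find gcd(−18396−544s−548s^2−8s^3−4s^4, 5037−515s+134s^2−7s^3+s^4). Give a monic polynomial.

73+s+s^2

By polynomial division,
  −4s^4−8s^3−548s^2−544s−18396 = (−4)(s^4−7s^3+134s^2−515s+5037) + (−36s^3−12s^2−2604s+1752)
  s^4−7s^3+134s^2−515s+5037 = (−(1/36)s+11/54)(−36s^3−12s^2−2604s+1752) + ((577/9)s^2+(577/9)s+42121/9)
  −36s^3−12s^2−2604s+1752 = (−(324/577)s+216/577)((577/9)s^2+(577/9)s+42121/9) + (0)
Last nonzero remainder: (577/9)s^2+(577/9)s+42121/9. Dividing through by 577/9 gives the monic gcd s^2+s+73.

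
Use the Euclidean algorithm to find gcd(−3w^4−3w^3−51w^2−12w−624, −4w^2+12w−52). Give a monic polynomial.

w^2−3w+13

By polynomial division,
  −3w^4−3w^3−51w^2−12w−624 = ((3/4)w^2+3w+12)(−4w^2+12w−52) + (0)
Last nonzero remainder: −4w^2+12w−52. Dividing through by −4 gives the monic gcd w^2−3w+13.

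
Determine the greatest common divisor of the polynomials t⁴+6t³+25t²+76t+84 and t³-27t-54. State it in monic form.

Apply the Euclidean algorithm:
  t⁴+6t³+25t²+76t+84 = (t+6)(t³-27t-54) + (52t²+292t+408)
  t³-27t-54 = ((1/52)t-73/676)(52t²+292t+408) + (-(560/169)t-1680/169)
  52t²+292t+408 = (-(2197/140)t-2873/70)(-(560/169)t-1680/169) + (0)
Last nonzero remainder: -(560/169)t-1680/169. Dividing through by -560/169 gives the monic gcd t+3.

t+3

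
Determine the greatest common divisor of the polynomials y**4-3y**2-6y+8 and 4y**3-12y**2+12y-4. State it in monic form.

y-1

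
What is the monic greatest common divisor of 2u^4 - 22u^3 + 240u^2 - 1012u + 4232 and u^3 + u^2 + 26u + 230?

Euclidean algorithm in ℚ[u]:
  2u^4 - 22u^3 + 240u^2 - 1012u + 4232 = (2u - 24)(u^3 + u^2 + 26u + 230) + (212u^2 - 848u + 9752)
  u^3 + u^2 + 26u + 230 = ((1/212)u + 5/212)(212u^2 - 848u + 9752) + (0)
Last nonzero remainder: 212u^2 - 848u + 9752. Dividing through by 212 gives the monic gcd u^2 - 4u + 46.

u^2 - 4u + 46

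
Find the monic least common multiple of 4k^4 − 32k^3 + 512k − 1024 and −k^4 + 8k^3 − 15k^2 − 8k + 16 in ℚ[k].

By polynomial division,
  4k^4 − 32k^3 + 512k − 1024 = (−4)(−k^4 + 8k^3 − 15k^2 − 8k + 16) + (−60k^2 + 480k − 960)
  −k^4 + 8k^3 − 15k^2 − 8k + 16 = ((1/60)k^2 − 1/60)(−60k^2 + 480k − 960) + (0)
Last nonzero remainder: −60k^2 + 480k − 960. Dividing through by −60 gives the monic gcd k^2 − 8k + 16.
Then lcm(f, g) = f·g / gcd(f, g); expanding and making the result monic gives the answer.

k^6 − 8k^5 − k^4 + 136k^3 − 256k^2 − 128k + 256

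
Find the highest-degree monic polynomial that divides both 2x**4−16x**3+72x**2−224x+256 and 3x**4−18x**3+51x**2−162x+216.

x**2−6x+8

Apply the Euclidean algorithm:
  2x**4−16x**3+72x**2−224x+256 = (2/3)(3x**4−18x**3+51x**2−162x+216) + (−4x**3+38x**2−116x+112)
  3x**4−18x**3+51x**2−162x+216 = (−(3/4)x−21/8)(−4x**3+38x**2−116x+112) + ((255/4)x**2−(765/2)x+510)
  −4x**3+38x**2−116x+112 = (−(16/255)x+56/255)((255/4)x**2−(765/2)x+510) + (0)
Last nonzero remainder: (255/4)x**2−(765/2)x+510. Dividing through by 255/4 gives the monic gcd x**2−6x+8.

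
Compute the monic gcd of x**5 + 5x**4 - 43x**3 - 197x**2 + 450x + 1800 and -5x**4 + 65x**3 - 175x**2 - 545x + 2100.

By polynomial division,
  x**5 + 5x**4 - 43x**3 - 197x**2 + 450x + 1800 = (-(1/5)x - 18/5)(-5x**4 + 65x**3 - 175x**2 - 545x + 2100) + (156x**3 - 936x**2 - 1092x + 9360)
  -5x**4 + 65x**3 - 175x**2 - 545x + 2100 = (-(5/156)x + 35/156)(156x**3 - 936x**2 - 1092x + 9360) + (0)
Last nonzero remainder: 156x**3 - 936x**2 - 1092x + 9360. Dividing through by 156 gives the monic gcd x**3 - 6x**2 - 7x + 60.

x**3 - 6x**2 - 7x + 60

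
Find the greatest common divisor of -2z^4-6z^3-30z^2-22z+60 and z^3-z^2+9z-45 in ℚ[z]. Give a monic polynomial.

z^2+2z+15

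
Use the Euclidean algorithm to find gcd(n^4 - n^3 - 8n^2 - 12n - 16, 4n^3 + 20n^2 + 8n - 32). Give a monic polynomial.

n + 2

By polynomial division,
  n^4 - n^3 - 8n^2 - 12n - 16 = ((1/4)n - 3/2)(4n^3 + 20n^2 + 8n - 32) + (20n^2 + 8n - 64)
  4n^3 + 20n^2 + 8n - 32 = ((1/5)n + 23/25)(20n^2 + 8n - 64) + ((336/25)n + 672/25)
  20n^2 + 8n - 64 = ((125/84)n - 50/21)((336/25)n + 672/25) + (0)
Last nonzero remainder: (336/25)n + 672/25. Dividing through by 336/25 gives the monic gcd n + 2.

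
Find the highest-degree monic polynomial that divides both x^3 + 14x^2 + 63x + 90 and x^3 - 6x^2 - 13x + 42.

x + 3

Repeated division with remainder:
  x^3 + 14x^2 + 63x + 90 = (x^3 - 6x^2 - 13x + 42) + (20x^2 + 76x + 48)
  x^3 - 6x^2 - 13x + 42 = ((1/20)x - 49/100)(20x^2 + 76x + 48) + ((546/25)x + 1638/25)
  20x^2 + 76x + 48 = ((250/273)x + 200/273)((546/25)x + 1638/25) + (0)
Last nonzero remainder: (546/25)x + 1638/25. Dividing through by 546/25 gives the monic gcd x + 3.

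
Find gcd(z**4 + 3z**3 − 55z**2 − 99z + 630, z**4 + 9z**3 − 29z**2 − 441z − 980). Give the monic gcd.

z**2 + 12z + 35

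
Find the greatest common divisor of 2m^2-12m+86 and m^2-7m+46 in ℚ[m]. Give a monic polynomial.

1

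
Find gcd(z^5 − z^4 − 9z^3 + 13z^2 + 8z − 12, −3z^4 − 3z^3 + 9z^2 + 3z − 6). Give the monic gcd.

Repeated division with remainder:
  z^5 − z^4 − 9z^3 + 13z^2 + 8z − 12 = (−(1/3)z + 2/3)(−3z^4 − 3z^3 + 9z^2 + 3z − 6) + (−4z^3 + 8z^2 + 4z − 8)
  −3z^4 − 3z^3 + 9z^2 + 3z − 6 = ((3/4)z + 9/4)(−4z^3 + 8z^2 + 4z − 8) + (−12z^2 + 12)
  −4z^3 + 8z^2 + 4z − 8 = ((1/3)z − 2/3)(−12z^2 + 12) + (0)
Last nonzero remainder: −12z^2 + 12. Dividing through by −12 gives the monic gcd z^2 − 1.

z^2 − 1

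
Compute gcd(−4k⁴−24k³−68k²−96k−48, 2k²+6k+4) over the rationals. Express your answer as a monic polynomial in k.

k²+3k+2

Euclidean algorithm in ℚ[k]:
  −4k⁴−24k³−68k²−96k−48 = (−2k²−6k−12)(2k²+6k+4) + (0)
Last nonzero remainder: 2k²+6k+4. Dividing through by 2 gives the monic gcd k²+3k+2.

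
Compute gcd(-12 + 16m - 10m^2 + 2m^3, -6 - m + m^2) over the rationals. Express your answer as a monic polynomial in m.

-3 + m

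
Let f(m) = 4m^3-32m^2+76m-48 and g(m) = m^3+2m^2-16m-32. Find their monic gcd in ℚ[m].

m-4

Apply the Euclidean algorithm:
  4m^3-32m^2+76m-48 = (4)(m^3+2m^2-16m-32) + (-40m^2+140m+80)
  m^3+2m^2-16m-32 = (-(1/40)m-11/80)(-40m^2+140m+80) + ((21/4)m-21)
  -40m^2+140m+80 = (-(160/21)m-80/21)((21/4)m-21) + (0)
Last nonzero remainder: (21/4)m-21. Dividing through by 21/4 gives the monic gcd m-4.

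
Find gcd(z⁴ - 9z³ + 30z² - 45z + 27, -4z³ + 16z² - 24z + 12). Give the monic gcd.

Apply the Euclidean algorithm:
  z⁴ - 9z³ + 30z² - 45z + 27 = (-(1/4)z + 5/4)(-4z³ + 16z² - 24z + 12) + (4z² - 12z + 12)
  -4z³ + 16z² - 24z + 12 = (-z + 1)(4z² - 12z + 12) + (0)
Last nonzero remainder: 4z² - 12z + 12. Dividing through by 4 gives the monic gcd z² - 3z + 3.

z² - 3z + 3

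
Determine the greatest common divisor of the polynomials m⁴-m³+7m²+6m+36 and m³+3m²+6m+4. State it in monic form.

m²+2m+4

Apply the Euclidean algorithm:
  m⁴-m³+7m²+6m+36 = (m-4)(m³+3m²+6m+4) + (13m²+26m+52)
  m³+3m²+6m+4 = ((1/13)m+1/13)(13m²+26m+52) + (0)
Last nonzero remainder: 13m²+26m+52. Dividing through by 13 gives the monic gcd m²+2m+4.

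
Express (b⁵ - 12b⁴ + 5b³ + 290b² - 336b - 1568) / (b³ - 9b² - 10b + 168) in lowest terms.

Apply the Euclidean algorithm:
  b⁵ - 12b⁴ + 5b³ + 290b² - 336b - 1568 = (b² - 3b - 12)(b³ - 9b² - 10b + 168) + (-16b² + 48b + 448)
  b³ - 9b² - 10b + 168 = (-(1/16)b + 3/8)(-16b² + 48b + 448) + (0)
Last nonzero remainder: -16b² + 48b + 448. Dividing through by -16 gives the monic gcd b² - 3b - 28.
Cancel b² - 3b - 28 from numerator and denominator to get the reduced form.

(b³ - 9b² + 6b + 56)/(b - 6)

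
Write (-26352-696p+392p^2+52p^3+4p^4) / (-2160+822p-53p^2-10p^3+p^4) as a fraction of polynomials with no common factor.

(488+40p+4p^2)/(40-13p+p^2)

Repeated division with remainder:
  4p^4+52p^3+392p^2-696p-26352 = (4)(p^4-10p^3-53p^2+822p-2160) + (92p^3+604p^2-3984p-17712)
  p^4-10p^3-53p^2+822p-2160 = ((1/92)p-381/2116)(92p^3+604p^2-3984p-17712) + ((52402/529)p^2+(157206/529)p-2829708/529)
  92p^3+604p^2-3984p-17712 = ((24334/26201)p+86756/26201)((52402/529)p^2+(157206/529)p-2829708/529) + (0)
Last nonzero remainder: (52402/529)p^2+(157206/529)p-2829708/529. Dividing through by 52402/529 gives the monic gcd p^2+3p-54.
Cancel p^2+3p-54 from numerator and denominator to get the reduced form.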